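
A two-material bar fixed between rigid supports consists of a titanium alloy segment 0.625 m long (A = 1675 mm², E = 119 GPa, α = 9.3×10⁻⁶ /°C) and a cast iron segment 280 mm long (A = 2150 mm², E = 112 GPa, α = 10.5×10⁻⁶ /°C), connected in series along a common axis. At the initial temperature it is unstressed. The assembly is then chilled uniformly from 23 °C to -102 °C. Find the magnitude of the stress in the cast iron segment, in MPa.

σ ≈ 118 MPa (tensile)

Free thermal contraction of the whole bar: Σ αᵢΔT Lᵢ = 9.3×10⁻⁶×125×625 + 10.5×10⁻⁶×125×280 = 1.094 mm.
The walls prevent any net length change, so an axial force P (same in every segment) develops. Compatibility: P · Σ Lᵢ/(AᵢEᵢ) = δ_free.
The series flexibility is Σ Lᵢ/(AᵢEᵢ) = 625/(1675×119×10³) + 280/(2150×112×10³) = 4.298×10⁻⁶ mm/N.
So P = 1.094 / 4.298×10⁻⁶ = 254.5 kN, tensile.
σ_{cast iron} = P / A = 254500 / 2150 = 118.4 MPa.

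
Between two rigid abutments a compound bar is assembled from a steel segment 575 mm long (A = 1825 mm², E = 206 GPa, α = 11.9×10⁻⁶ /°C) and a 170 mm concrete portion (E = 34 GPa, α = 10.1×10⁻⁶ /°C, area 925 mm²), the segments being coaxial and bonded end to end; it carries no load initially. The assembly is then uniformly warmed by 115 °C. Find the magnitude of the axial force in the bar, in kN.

P ≈ 142 kN (compressive)

If the supports were absent, the total length change would be Σ αᵢΔT Lᵢ = 11.9×10⁻⁶×115×575 + 10.1×10⁻⁶×115×170 = 0.9843 mm.
The rigid supports impose zero overall length change; the single axial force P common to all segments must satisfy P Σ Lᵢ/(AᵢEᵢ) = δ_free.
Σ Lᵢ/(AᵢEᵢ) = 575/(1825×206×10³) + 170/(925×34×10³) = 6.935×10⁻⁶ mm/N.
Hence P = δ_free / Σ(L/AE) = 0.9843/6.935×10⁻⁶ = 141.9 kN (compressive).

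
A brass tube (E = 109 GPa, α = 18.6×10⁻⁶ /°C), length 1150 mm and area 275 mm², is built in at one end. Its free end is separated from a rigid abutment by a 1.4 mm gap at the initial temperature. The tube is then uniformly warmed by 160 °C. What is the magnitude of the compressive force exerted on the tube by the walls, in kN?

Unrestrained expansion: δ_free = αΔT L = 18.6×10⁻⁶ × 160 × 1150 = 3.422 mm.
After closing the 1.4 mm clearance, 3.422 − 1.4 = 2.022 mm of expansion remains to be suppressed by the wall.
That suppressed elongation corresponds to σ = E·Δ/L = 109×10³ × 2.022/1150 = 191.7 MPa.
P = σA = 191.7 × 275 = 52.71 kN.

P ≈ 52.7 kN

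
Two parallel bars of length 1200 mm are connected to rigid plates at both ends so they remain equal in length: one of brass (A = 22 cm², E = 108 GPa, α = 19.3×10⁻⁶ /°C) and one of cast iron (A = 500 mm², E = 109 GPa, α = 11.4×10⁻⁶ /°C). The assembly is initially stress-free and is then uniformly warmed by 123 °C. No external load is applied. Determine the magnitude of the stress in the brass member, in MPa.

The brass has the larger α, so on heating it would change length more than the cast iron if both were free. The rigid plates force a common final length, so the brass is put into compression and the cast iron into tension, with equal and opposite forces P (no external load).
Setting the final lengths equal and cancelling L: (α₁ − α₂)ΔT = P/(A₁E₁) + P/(A₂E₂).
|α₁ − α₂|·ΔT = 7.9×10⁻⁶ × 123 = 0.0009717.
1/(A₁E₁) + 1/(A₂E₂) = 1/(2200×108×10³) + 1/(500×109×10³) = 2.256×10⁻⁸ N⁻¹.
P = 0.0009717 / 2.256×10⁻⁸ = 43080 N = 43.08 kN.
σ_{brass} = P/A₁ = 43080/2200 = 19.58 MPa, compressive.

σ ≈ 19.6 MPa (compressive)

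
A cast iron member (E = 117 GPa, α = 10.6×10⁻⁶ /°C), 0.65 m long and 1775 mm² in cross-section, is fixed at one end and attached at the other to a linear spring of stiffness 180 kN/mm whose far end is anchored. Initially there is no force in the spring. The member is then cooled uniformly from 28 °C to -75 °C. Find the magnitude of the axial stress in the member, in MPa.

σ ≈ 46 MPa (tensile)

If the spring were absent the member would shorten by αΔT L = 10.6×10⁻⁶ × 103 × 650 = 0.7097 mm.
Let P be the tensile force in the spring. The member extends elastically by PL/(AE) and the spring stretches by P/k; together these equal δ_free.
P [ L/(AE) + 1/k ] = δ_free → P [ 650/(1775×117×10³) + 1/(180×10³) ] = 0.7097.
P = 0.7097 / 8.685×10⁻⁶ = 81710 N.
σ = P/A = 81710/1775 = 46.03 MPa.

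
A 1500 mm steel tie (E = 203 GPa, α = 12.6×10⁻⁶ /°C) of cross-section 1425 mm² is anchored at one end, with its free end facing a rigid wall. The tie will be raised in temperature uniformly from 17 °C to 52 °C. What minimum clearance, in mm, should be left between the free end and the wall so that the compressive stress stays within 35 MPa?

Free expansion if unrestrained: δ_free = αΔT L = 12.6×10⁻⁶ × 35 × 1500 = 0.6615 mm.
A stress of 35 MPa corresponds to the wall pushing the tie back by σL/E = 35×1500/(203×10³) = 0.2586 mm.
The gap must absorb the remainder: g_min = 0.6615 − 0.2586 = 0.4029 mm.

g ≈ 0.403 mm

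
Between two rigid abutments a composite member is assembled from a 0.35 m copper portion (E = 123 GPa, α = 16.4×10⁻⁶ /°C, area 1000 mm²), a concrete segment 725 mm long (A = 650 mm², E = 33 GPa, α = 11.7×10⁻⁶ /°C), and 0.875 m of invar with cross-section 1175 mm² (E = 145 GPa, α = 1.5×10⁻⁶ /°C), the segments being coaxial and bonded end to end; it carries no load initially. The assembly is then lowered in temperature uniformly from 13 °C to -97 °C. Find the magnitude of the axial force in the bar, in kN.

Free thermal contraction of the whole bar: Σ αᵢΔT Lᵢ = 16.4×10⁻⁶×110×350 + 11.7×10⁻⁶×110×725 + 1.5×10⁻⁶×110×875 = 1.709 mm.
The rigid supports impose zero overall length change; the single axial force P common to all segments must satisfy P Σ Lᵢ/(AᵢEᵢ) = δ_free.
The series flexibility is Σ Lᵢ/(AᵢEᵢ) = 350/(1000×123×10³) + 725/(650×33×10³) + 875/(1175×145×10³) = 4.178×10⁻⁵ mm/N.
Hence P = δ_free / Σ(L/AE) = 1.709/4.178×10⁻⁵ = 40.9 kN (tensile).

P ≈ 40.9 kN (tensile)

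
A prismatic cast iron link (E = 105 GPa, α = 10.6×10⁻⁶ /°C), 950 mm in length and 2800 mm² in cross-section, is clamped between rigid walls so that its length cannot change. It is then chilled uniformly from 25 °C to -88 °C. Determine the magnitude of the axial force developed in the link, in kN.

With zero net strain, σ = E·αΔT = 105 GPa × 10.6×10⁻⁶ × 113 = 125.8 MPa.
Axial force P = σA = 125.8 × 2800 = 352200 N = 352.2 kN, tensile.

P ≈ 352 kN (tensile)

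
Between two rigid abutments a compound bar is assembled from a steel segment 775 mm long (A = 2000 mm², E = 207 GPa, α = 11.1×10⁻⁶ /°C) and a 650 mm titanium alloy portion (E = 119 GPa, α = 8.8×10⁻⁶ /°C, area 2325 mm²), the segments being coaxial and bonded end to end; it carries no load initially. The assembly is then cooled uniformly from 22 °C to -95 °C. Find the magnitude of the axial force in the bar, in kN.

If the supports were absent, the total length change would be Σ αᵢΔT Lᵢ = 11.1×10⁻⁶×117×775 + 8.8×10⁻⁶×117×650 = 1.676 mm.
The walls prevent any net length change, so an axial force P (same in every segment) develops. Compatibility: P · Σ Lᵢ/(AᵢEᵢ) = δ_free.
Σ Lᵢ/(AᵢEᵢ) = 775/(2000×207×10³) + 650/(2325×119×10³) = 4.221×10⁻⁶ mm/N.
Hence P = δ_free / Σ(L/AE) = 1.676/4.221×10⁻⁶ = 397 kN (tensile).

P ≈ 397 kN (tensile)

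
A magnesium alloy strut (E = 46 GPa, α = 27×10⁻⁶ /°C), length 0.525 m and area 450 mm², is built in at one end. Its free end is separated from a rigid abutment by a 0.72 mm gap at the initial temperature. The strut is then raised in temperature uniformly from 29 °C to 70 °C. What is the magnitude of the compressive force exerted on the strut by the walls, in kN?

Unrestrained expansion: δ_free = αΔT L = 27×10⁻⁶ × 41 × 525 = 0.5812 mm.
This is smaller than the 0.72 mm clearance, so the strut expands freely without reaching the stop — the stress is zero.

P ≈ 0 kN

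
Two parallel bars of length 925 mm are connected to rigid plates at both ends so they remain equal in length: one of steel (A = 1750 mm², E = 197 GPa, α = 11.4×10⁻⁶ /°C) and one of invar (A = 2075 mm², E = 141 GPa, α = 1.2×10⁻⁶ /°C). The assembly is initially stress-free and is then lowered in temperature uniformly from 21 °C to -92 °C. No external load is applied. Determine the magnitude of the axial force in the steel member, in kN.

P ≈ 182 kN (tensile in the steel)

The steel has the larger α, so on cooling it would change length more than the invar if both were free. The rigid plates force a common final length, so the steel is put into tension and the invar into compression, with equal and opposite forces P (no external load).
Setting the final lengths equal and cancelling L: (α₁ − α₂)ΔT = P/(A₁E₁) + P/(A₂E₂).
|α₁ − α₂|·ΔT = 10.2×10⁻⁶ × 113 = 0.001153.
1/(A₁E₁) + 1/(A₂E₂) = 1/(1750×197×10³) + 1/(2075×141×10³) = 6.319×10⁻⁹ N⁻¹.
P = 0.001153 / 6.319×10⁻⁹ = 182400 N = 182.4 kN.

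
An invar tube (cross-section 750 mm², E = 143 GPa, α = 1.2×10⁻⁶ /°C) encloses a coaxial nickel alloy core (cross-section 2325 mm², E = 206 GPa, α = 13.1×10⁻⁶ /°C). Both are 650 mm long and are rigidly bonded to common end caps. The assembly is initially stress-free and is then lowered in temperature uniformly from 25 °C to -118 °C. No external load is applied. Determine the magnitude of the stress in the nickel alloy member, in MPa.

σ ≈ 64.1 MPa (tensile)

The nickel alloy has the larger α, so on cooling it would change length more than the invar if both were free. The rigid plates force a common final length, so the nickel alloy is put into tension and the invar into compression, with equal and opposite forces P (no external load).
Equating the net (thermal + elastic) strains gives |α₁ − α₂|·ΔT = P·[1/(A₁E₁) + 1/(A₂E₂)].
|α₁ − α₂|·ΔT = 11.9×10⁻⁶ × 143 = 0.001702.
1/(A₁E₁) + 1/(A₂E₂) = 1/(750×143×10³) + 1/(2325×206×10³) = 1.141×10⁻⁸ N⁻¹.
So P = 0.001702 / 1.141×10⁻⁸ = 149.1 kN.
σ_{nickel alloy} = P/A₂ = 149100/2325 = 64.14 MPa, tensile.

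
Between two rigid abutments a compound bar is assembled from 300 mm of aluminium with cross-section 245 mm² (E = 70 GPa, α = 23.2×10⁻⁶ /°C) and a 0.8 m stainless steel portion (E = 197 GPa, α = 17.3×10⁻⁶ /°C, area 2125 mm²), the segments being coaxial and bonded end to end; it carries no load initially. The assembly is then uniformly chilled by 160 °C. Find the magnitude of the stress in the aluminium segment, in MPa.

σ ≈ 700 MPa (tensile)

With the walls removed the bar would change length by δ_free = Σ αᵢΔT Lᵢ = 23.2×10⁻⁶×160×300 + 17.3×10⁻⁶×160×800 = 3.328 mm.
The walls prevent any net length change, so an axial force P (same in every segment) develops. Compatibility: P · Σ Lᵢ/(AᵢEᵢ) = δ_free.
Σ Lᵢ/(AᵢEᵢ) = 300/(245×70×10³) + 800/(2125×197×10³) = 1.94×10⁻⁵ mm/N.
P = 3.328 / 1.94×10⁻⁵ = 171500 N = 171.5 kN, tensile.
σ_{aluminium} = P / A = 171500 / 245 = 700.1 MPa.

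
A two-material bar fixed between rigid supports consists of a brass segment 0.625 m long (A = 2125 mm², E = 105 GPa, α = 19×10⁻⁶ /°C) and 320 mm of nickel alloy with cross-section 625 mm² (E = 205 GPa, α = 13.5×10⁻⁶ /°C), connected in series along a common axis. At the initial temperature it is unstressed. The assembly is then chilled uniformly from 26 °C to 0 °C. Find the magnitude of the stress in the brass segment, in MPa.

Free thermal contraction of the whole bar: Σ αᵢΔT Lᵢ = 19×10⁻⁶×26×625 + 13.5×10⁻⁶×26×320 = 0.4211 mm.
The rigid supports impose zero overall length change; the single axial force P common to all segments must satisfy P Σ Lᵢ/(AᵢEᵢ) = δ_free.
Σ Lᵢ/(AᵢEᵢ) = 625/(2125×105×10³) + 320/(625×205×10³) = 5.299×10⁻⁶ mm/N.
So P = 0.4211 / 5.299×10⁻⁶ = 79.47 kN, tensile.
σ_{brass} = P / A = 79470 / 2125 = 37.4 MPa.

σ ≈ 37.4 MPa (tensile)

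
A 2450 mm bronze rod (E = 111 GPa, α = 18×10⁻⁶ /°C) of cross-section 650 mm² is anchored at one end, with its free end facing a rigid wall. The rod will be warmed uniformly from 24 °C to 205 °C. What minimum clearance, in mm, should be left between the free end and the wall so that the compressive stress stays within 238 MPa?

With no wall the rod would lengthen by αΔT L = 18×10⁻⁶ × 181 × 2450 = 7.982 mm.
A stress of 238 MPa corresponds to the wall pushing the rod back by σL/E = 238×2450/(111×10³) = 5.253 mm.
So the gap has to take up the difference, g_min = δ_free − σL/E = 7.982 − 5.253 = 2.729 mm.

g ≈ 2.73 mm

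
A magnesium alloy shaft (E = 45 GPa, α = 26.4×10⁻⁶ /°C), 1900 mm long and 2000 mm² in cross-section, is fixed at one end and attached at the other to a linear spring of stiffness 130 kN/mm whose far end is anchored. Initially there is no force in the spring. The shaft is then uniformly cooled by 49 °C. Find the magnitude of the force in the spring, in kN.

P ≈ 85.3 kN

If the spring were absent the shaft would shorten by αΔT L = 26.4×10⁻⁶ × 49 × 1900 = 2.458 mm.
With a force P in the spring, the elastic change of the shaft is PL/(AE) and that of the spring is P/k; compatibility requires their sum to equal δ_free.
So P = δ_free / [L/(AE) + 1/k] = 2.458 / [ 1900/(2000×45×10³) + 1/(130×10³) ].
P = 2.458 / 2.88×10⁻⁵ = 85330 N.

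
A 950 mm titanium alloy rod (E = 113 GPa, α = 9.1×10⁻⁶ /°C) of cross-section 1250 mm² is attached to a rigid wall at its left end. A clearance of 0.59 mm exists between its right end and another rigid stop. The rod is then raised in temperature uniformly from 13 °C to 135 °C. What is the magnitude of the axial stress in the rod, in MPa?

σ ≈ 55.3 MPa (compressive)

Free thermal elongation = αΔT L = 9.1×10⁻⁶ × 122 × 950 = 1.055 mm.
This exceeds the 0.59 mm gap, so the wall pushes back. The portion of expansion that must be recovered elastically is δ_free − gap = 1.055 − 0.59 = 0.4647 mm.
That suppressed elongation corresponds to σ = E·Δ/L = 113×10³ × 0.4647/950 = 55.27 MPa.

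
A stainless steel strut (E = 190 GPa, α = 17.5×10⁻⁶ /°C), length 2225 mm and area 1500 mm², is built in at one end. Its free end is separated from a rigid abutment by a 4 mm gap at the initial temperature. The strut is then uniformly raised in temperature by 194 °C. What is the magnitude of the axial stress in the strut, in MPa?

σ ≈ 303 MPa (compressive)

If the wall were absent the strut would grow by αΔT L = 17.5×10⁻⁶ × 194 × 2225 = 7.554 mm.
This exceeds the 4 mm gap, so the wall pushes back. The portion of expansion that must be recovered elastically is δ_free − gap = 7.554 − 4 = 3.554 mm.
That suppressed elongation corresponds to σ = E·Δ/L = 190×10³ × 3.554/2225 = 303.5 MPa.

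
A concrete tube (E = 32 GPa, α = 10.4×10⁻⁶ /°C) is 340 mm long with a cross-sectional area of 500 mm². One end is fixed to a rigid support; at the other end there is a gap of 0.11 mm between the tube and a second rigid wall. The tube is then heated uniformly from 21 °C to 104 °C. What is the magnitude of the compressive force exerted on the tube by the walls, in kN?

Unrestrained expansion: δ_free = αΔT L = 10.4×10⁻⁶ × 83 × 340 = 0.2935 mm.
This exceeds the 0.11 mm gap, so the wall pushes back. The portion of expansion that must be recovered elastically is δ_free − gap = 0.2935 − 0.11 = 0.1835 mm.
Compatibility: PL/(AE) = 0.1835 mm, so σ = P/A = E × (0.1835/340) = 17.27 MPa.
P = σA = 17.27 × 500 = 8.635 kN.

P ≈ 8.63 kN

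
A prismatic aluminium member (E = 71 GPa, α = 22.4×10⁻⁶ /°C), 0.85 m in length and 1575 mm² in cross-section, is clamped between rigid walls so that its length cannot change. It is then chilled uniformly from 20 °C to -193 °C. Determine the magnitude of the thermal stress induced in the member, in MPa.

σ ≈ 339 MPa (tensile)

The supports are rigid, so the total axial strain is zero. The restrained thermal strain is ε = αΔT = 22.4×10⁻⁶ × 213 = 4771.2×10⁻⁶.
σ = EαΔT = 71×10³ × 22.4×10⁻⁶ × 213 = 338.8 MPa (tensile; the member is trying to contract).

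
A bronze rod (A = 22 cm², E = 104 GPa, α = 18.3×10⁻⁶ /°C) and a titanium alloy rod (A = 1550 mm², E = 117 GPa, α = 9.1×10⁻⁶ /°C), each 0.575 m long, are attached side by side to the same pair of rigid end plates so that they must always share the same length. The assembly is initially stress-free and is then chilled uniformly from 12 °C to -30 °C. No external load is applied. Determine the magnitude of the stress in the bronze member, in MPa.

σ ≈ 17.8 MPa (tensile)

Equilibrium of a rigid end plate with no external load gives equal and opposite internal forces ±P in the two members. Since α_{bronze} > α_{titanium alloy}, cooling drives the bronze into tension and the titanium alloy into compression.
Equating the net (thermal + elastic) strains gives |α₁ − α₂|·ΔT = P·[1/(A₁E₁) + 1/(A₂E₂)].
|α₁ − α₂|·ΔT = 9.2×10⁻⁶ × 42 = 0.0003864.
1/(A₁E₁) + 1/(A₂E₂) = 1/(2200×104×10³) + 1/(1550×117×10³) = 9.885×10⁻⁹ N⁻¹.
So P = 0.0003864 / 9.885×10⁻⁹ = 39.09 kN.
σ_{bronze} = P/A₁ = 39090/2200 = 17.77 MPa, tensile.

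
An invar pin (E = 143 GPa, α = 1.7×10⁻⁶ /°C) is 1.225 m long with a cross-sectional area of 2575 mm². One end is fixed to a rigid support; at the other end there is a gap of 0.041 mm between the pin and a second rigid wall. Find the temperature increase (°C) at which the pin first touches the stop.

ΔT ≈ 19.7 °C

Contact occurs when the free expansion equals the gap: αΔT L = 0.041 mm.
So ΔT = g/(αL) = 0.041/(1.7×10⁻⁶ × 1225) = 19.69 °C.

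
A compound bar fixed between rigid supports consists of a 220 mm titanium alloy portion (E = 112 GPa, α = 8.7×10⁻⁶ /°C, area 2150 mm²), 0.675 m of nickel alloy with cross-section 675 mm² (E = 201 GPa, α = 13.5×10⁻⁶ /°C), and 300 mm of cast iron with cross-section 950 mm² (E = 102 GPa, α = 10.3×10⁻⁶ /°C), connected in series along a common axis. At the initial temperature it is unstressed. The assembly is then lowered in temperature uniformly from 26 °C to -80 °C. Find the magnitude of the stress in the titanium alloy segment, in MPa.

If the supports were absent, the total length change would be Σ αᵢΔT Lᵢ = 8.7×10⁻⁶×106×220 + 13.5×10⁻⁶×106×675 + 10.3×10⁻⁶×106×300 = 1.496 mm.
The rigid supports impose zero overall length change; the single axial force P common to all segments must satisfy P Σ Lᵢ/(AᵢEᵢ) = δ_free.
Σ Lᵢ/(AᵢEᵢ) = 220/(2150×112×10³) + 675/(675×201×10³) + 300/(950×102×10³) = 8.985×10⁻⁶ mm/N.
P = 1.496 / 8.985×10⁻⁶ = 166500 N = 166.5 kN, tensile.
σ_{titanium alloy} = P / A = 166500 / 2150 = 77.46 MPa.

σ ≈ 77.5 MPa (tensile)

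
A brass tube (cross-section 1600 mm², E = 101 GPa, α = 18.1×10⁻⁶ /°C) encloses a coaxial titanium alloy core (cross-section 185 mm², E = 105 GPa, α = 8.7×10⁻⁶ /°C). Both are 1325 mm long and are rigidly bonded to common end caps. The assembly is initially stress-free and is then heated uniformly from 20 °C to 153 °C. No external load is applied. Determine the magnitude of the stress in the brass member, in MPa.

Both members must finish at the same length. With the larger α, the brass tends to over-expand; the plates restrain it, putting the brass in compression and the titanium alloy in tension. With no external load the two internal forces are equal and opposite, magnitude P.
Setting the final lengths equal and cancelling L: (α₁ − α₂)ΔT = P/(A₁E₁) + P/(A₂E₂).
|α₁ − α₂|·ΔT = 9.4×10⁻⁶ × 133 = 0.00125.
1/(A₁E₁) + 1/(A₂E₂) = 1/(1600×101×10³) + 1/(185×105×10³) = 5.767×10⁻⁸ N⁻¹.
So P = 0.00125 / 5.767×10⁻⁸ = 21.68 kN.
σ_{brass} = P/A₁ = 21680/1600 = 13.55 MPa, compressive.

σ ≈ 13.5 MPa (compressive)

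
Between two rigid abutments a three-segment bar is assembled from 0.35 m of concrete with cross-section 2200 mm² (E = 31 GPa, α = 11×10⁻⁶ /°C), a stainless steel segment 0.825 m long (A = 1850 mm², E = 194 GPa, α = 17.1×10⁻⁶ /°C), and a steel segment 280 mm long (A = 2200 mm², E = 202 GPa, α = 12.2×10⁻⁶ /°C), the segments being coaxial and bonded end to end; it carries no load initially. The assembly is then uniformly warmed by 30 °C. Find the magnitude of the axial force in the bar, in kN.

If the supports were absent, the total length change would be Σ αᵢΔT Lᵢ = 11×10⁻⁶×30×350 + 17.1×10⁻⁶×30×825 + 12.2×10⁻⁶×30×280 = 0.6412 mm.
The rigid supports impose zero overall length change; the single axial force P common to all segments must satisfy P Σ Lᵢ/(AᵢEᵢ) = δ_free.
Σ Lᵢ/(AᵢEᵢ) = 350/(2200×31×10³) + 825/(1850×194×10³) + 280/(2200×202×10³) = 8.061×10⁻⁶ mm/N.
Hence P = δ_free / Σ(L/AE) = 0.6412/8.061×10⁻⁶ = 79.55 kN (compressive).

P ≈ 79.5 kN (compressive)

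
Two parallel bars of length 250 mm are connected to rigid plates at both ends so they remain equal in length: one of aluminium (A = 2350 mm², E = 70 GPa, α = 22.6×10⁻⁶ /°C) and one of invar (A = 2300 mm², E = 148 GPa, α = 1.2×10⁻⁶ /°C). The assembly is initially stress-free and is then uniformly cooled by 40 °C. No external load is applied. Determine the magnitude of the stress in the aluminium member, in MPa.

σ ≈ 40.4 MPa (tensile)

The aluminium has the larger α, so on cooling it would change length more than the invar if both were free. The rigid plates force a common final length, so the aluminium is put into tension and the invar into compression, with equal and opposite forces P (no external load).
Setting the final lengths equal and cancelling L: (α₁ − α₂)ΔT = P/(A₁E₁) + P/(A₂E₂).
|α₁ − α₂|·ΔT = 21.4×10⁻⁶ × 40 = 0.000856.
1/(A₁E₁) + 1/(A₂E₂) = 1/(2350×70×10³) + 1/(2300×148×10³) = 9.017×10⁻⁹ N⁻¹.
P = 0.000856 / 9.017×10⁻⁹ = 94930 N = 94.93 kN.
σ_{aluminium} = P/A₁ = 94930/2350 = 40.4 MPa, tensile.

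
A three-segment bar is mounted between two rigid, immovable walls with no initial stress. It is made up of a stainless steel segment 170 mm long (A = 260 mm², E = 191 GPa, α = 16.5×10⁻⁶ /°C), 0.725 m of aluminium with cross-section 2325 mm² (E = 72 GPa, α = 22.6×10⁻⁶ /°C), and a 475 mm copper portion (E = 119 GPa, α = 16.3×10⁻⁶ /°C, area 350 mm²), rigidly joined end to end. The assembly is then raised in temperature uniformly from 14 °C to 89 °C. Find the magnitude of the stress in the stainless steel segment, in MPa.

σ ≈ 406 MPa (compressive)

If the supports were absent, the total length change would be Σ αᵢΔT Lᵢ = 16.5×10⁻⁶×75×170 + 22.6×10⁻⁶×75×725 + 16.3×10⁻⁶×75×475 = 2.02 mm.
The rigid supports impose zero overall length change; the single axial force P common to all segments must satisfy P Σ Lᵢ/(AᵢEᵢ) = δ_free.
The series flexibility is Σ Lᵢ/(AᵢEᵢ) = 170/(260×191×10³) + 725/(2325×72×10³) + 475/(350×119×10³) = 1.916×10⁻⁵ mm/N.
Hence P = δ_free / Σ(L/AE) = 2.02/1.916×10⁻⁵ = 105.4 kN (compressive).
σ_{stainless steel} = P / A = 105400 / 260 = 405.5 MPa.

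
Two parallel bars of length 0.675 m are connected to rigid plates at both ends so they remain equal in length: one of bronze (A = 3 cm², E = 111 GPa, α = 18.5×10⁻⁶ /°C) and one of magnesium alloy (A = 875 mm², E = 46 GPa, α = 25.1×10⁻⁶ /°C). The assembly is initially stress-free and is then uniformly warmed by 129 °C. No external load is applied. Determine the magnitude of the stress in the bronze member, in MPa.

σ ≈ 51.7 MPa (tensile)

Equilibrium of a rigid end plate with no external load gives equal and opposite internal forces ±P in the two members. Since α_{magnesium alloy} > α_{bronze}, heating drives the magnesium alloy into compression and the bronze into tension.
Equating the net (thermal + elastic) strains gives |α₁ − α₂|·ΔT = P·[1/(A₁E₁) + 1/(A₂E₂)].
|α₁ − α₂|·ΔT = 6.6×10⁻⁶ × 129 = 0.0008514.
1/(A₁E₁) + 1/(A₂E₂) = 1/(300×111×10³) + 1/(875×46×10³) = 5.487×10⁻⁸ N⁻¹.
So P = 0.0008514 / 5.487×10⁻⁸ = 15.52 kN.
σ_{bronze} = P/A₁ = 15520/300 = 51.72 MPa, tensile.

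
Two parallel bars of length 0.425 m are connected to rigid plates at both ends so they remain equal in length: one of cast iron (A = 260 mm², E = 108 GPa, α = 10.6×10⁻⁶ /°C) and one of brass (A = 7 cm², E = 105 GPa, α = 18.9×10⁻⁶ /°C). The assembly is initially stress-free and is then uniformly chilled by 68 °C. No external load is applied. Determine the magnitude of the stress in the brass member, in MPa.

σ ≈ 16.4 MPa (tensile)

The brass has the larger α, so on cooling it would change length more than the cast iron if both were free. The rigid plates force a common final length, so the brass is put into tension and the cast iron into compression, with equal and opposite forces P (no external load).
Setting the final lengths equal and cancelling L: (α₁ − α₂)ΔT = P/(A₁E₁) + P/(A₂E₂).
|α₁ − α₂|·ΔT = 8.3×10⁻⁶ × 68 = 0.0005644.
1/(A₁E₁) + 1/(A₂E₂) = 1/(260×108×10³) + 1/(700×105×10³) = 4.922×10⁻⁸ N⁻¹.
P = 0.0005644 / 4.922×10⁻⁸ = 11470 N = 11.47 kN.
σ_{brass} = P/A₂ = 11470/700 = 16.38 MPa, tensile.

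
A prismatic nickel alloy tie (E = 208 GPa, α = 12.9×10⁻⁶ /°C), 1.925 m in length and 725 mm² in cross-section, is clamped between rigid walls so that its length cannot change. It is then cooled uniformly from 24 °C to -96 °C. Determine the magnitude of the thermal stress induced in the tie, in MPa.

With length fixed, the mechanical strain must cancel the thermal strain αΔT = 12.9×10⁻⁶ × 120 = 1548×10⁻⁶.
Hence σ = E·αΔT = 208×10³ × 1548×10⁻⁶ = 322 MPa, tensile.

σ ≈ 322 MPa (tensile)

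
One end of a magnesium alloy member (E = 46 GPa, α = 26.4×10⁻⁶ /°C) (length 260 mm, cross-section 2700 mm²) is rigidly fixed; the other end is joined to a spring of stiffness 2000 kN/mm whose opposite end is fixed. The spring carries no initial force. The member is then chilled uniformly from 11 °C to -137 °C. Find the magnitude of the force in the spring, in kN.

P ≈ 392 kN

The unrestrained thermal change is αΔT L = 26.4×10⁻⁶ × 148 × 260 = 1.016 mm.
With a force P in the spring, the elastic change of the member is PL/(AE) and that of the spring is P/k; compatibility requires their sum to equal δ_free.
So P = δ_free / [L/(AE) + 1/k] = 1.016 / [ 260/(2700×46×10³) + 1/(2000×10³) ].
P = 1.016 / 2.593×10⁻⁶ = 391700 N.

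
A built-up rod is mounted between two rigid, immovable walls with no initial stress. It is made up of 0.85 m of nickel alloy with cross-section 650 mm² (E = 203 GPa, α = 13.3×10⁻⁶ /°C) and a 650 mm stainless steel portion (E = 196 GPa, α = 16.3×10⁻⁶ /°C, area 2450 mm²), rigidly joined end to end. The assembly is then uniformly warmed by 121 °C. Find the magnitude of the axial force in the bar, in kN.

Free thermal expansion of the whole bar: Σ αᵢΔT Lᵢ = 13.3×10⁻⁶×121×850 + 16.3×10⁻⁶×121×650 = 2.65 mm.
Since the ends are fixed, an axial force P builds up, equal in every segment, with P · Σ Lᵢ/(AᵢEᵢ) = δ_free.
The series flexibility is Σ Lᵢ/(AᵢEᵢ) = 850/(650×203×10³) + 650/(2450×196×10³) = 7.795×10⁻⁶ mm/N.
Hence P = δ_free / Σ(L/AE) = 2.65/7.795×10⁻⁶ = 339.9 kN (compressive).

P ≈ 340 kN (compressive)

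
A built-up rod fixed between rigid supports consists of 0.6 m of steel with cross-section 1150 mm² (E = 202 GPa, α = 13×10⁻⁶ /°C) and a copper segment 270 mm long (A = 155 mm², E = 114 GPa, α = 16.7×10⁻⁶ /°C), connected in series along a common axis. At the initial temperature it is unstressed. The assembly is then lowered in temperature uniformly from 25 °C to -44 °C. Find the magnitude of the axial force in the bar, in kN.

P ≈ 47.5 kN (tensile)

If the supports were absent, the total length change would be Σ αᵢΔT Lᵢ = 13×10⁻⁶×69×600 + 16.7×10⁻⁶×69×270 = 0.8493 mm.
The walls prevent any net length change, so an axial force P (same in every segment) develops. Compatibility: P · Σ Lᵢ/(AᵢEᵢ) = δ_free.
Σ Lᵢ/(AᵢEᵢ) = 600/(1150×202×10³) + 270/(155×114×10³) = 1.786×10⁻⁵ mm/N.
P = 0.8493 / 1.786×10⁻⁵ = 47550 N = 47.55 kN, tensile.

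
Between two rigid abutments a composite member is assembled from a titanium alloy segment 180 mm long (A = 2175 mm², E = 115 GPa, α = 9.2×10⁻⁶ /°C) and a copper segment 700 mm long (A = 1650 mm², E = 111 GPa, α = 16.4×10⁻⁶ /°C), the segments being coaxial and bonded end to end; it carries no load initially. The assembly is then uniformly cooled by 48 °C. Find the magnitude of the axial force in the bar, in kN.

P ≈ 139 kN (tensile)

If the supports were absent, the total length change would be Σ αᵢΔT Lᵢ = 9.2×10⁻⁶×48×180 + 16.4×10⁻⁶×48×700 = 0.6305 mm.
Since the ends are fixed, an axial force P builds up, equal in every segment, with P · Σ Lᵢ/(AᵢEᵢ) = δ_free.
Σ Lᵢ/(AᵢEᵢ) = 180/(2175×115×10³) + 700/(1650×111×10³) = 4.542×10⁻⁶ mm/N.
So P = 0.6305 / 4.542×10⁻⁶ = 138.8 kN, tensile.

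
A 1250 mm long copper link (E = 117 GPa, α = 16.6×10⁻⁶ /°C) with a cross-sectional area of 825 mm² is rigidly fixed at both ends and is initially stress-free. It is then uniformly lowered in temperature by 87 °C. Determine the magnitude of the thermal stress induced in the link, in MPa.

The supports are rigid, so the total axial strain is zero. The restrained thermal strain is ε = αΔT = 16.6×10⁻⁶ × 87 = 1444.2×10⁻⁶.
σ = EαΔT = 117×10³ × 16.6×10⁻⁶ × 87 = 169 MPa (tensile; the link is trying to contract).

σ ≈ 169 MPa (tensile)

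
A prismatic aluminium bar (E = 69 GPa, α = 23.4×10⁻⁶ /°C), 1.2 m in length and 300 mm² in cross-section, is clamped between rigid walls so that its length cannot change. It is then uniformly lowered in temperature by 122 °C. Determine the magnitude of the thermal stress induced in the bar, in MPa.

σ ≈ 197 MPa (tensile)

Because both ends are immovable the net strain is zero, and the suppressed thermal strain is αΔT = 23.4×10⁻⁶ × 122 = 2854.8×10⁻⁶.
σ = EαΔT = 69×10³ × 23.4×10⁻⁶ × 122 = 197 MPa (tensile; the bar is trying to contract).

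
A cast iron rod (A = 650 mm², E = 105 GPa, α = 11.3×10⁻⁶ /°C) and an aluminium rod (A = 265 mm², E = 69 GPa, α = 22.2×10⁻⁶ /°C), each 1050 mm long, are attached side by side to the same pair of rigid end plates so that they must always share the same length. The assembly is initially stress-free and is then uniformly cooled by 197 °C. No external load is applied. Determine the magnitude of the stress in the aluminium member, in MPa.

Both members must finish at the same length. With the larger α, the aluminium tends to over-contract; the plates restrain it, putting the aluminium in tension and the cast iron in compression. With no external load the two internal forces are equal and opposite, magnitude P.
Setting the final lengths equal and cancelling L: (α₁ − α₂)ΔT = P/(A₁E₁) + P/(A₂E₂).
|α₁ − α₂|·ΔT = 10.9×10⁻⁶ × 197 = 0.002147.
1/(A₁E₁) + 1/(A₂E₂) = 1/(650×105×10³) + 1/(265×69×10³) = 6.934×10⁻⁸ N⁻¹.
P = 0.002147 / 6.934×10⁻⁸ = 30970 N = 30.97 kN.
σ_{aluminium} = P/A₂ = 30970/265 = 116.9 MPa, tensile.

σ ≈ 117 MPa (tensile)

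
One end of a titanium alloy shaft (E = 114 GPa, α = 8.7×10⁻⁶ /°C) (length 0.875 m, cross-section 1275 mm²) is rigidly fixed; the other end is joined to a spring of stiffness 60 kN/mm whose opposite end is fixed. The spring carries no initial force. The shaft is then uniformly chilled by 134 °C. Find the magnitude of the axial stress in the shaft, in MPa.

The unrestrained thermal change is αΔT L = 8.7×10⁻⁶ × 134 × 875 = 1.02 mm.
With a force P in the spring, the elastic change of the shaft is PL/(AE) and that of the spring is P/k; compatibility requires their sum to equal δ_free.
So P = δ_free / [L/(AE) + 1/k] = 1.02 / [ 875/(1275×114×10³) + 1/(60×10³) ].
P = 1.02 / 2.269×10⁻⁵ = 44960 N.
σ = P/A = 44960/1275 = 35.27 MPa.

σ ≈ 35.3 MPa (tensile)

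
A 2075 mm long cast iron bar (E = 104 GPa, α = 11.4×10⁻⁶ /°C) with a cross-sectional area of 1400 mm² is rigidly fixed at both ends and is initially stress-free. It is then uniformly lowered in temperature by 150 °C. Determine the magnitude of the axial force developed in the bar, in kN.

Full restraint means ε = 0, so the stress is σ = EαΔT = 104×10³ × 11.4×10⁻⁶ × 150 = 177.8 MPa.
Then P = σA = 177.8 × 1400 mm² = 249 kN, tensile.

P ≈ 249 kN (tensile)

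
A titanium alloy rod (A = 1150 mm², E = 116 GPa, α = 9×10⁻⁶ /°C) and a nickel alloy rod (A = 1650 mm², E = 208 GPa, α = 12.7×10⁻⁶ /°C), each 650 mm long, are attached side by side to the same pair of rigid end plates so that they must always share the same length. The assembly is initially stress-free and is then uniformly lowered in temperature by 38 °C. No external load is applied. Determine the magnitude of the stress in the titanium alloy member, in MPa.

The nickel alloy has the larger α, so on cooling it would change length more than the titanium alloy if both were free. The rigid plates force a common final length, so the nickel alloy is put into tension and the titanium alloy into compression, with equal and opposite forces P (no external load).
Equating the net (thermal + elastic) strains gives |α₁ − α₂|·ΔT = P·[1/(A₁E₁) + 1/(A₂E₂)].
|α₁ − α₂|·ΔT = 3.7×10⁻⁶ × 38 = 0.0001406.
1/(A₁E₁) + 1/(A₂E₂) = 1/(1150×116×10³) + 1/(1650×208×10³) = 1.041×10⁻⁸ N⁻¹.
So P = 0.0001406 / 1.041×10⁻⁸ = 13.51 kN.
σ_{titanium alloy} = P/A₁ = 13510/1150 = 11.74 MPa, compressive.

σ ≈ 11.7 MPa (compressive)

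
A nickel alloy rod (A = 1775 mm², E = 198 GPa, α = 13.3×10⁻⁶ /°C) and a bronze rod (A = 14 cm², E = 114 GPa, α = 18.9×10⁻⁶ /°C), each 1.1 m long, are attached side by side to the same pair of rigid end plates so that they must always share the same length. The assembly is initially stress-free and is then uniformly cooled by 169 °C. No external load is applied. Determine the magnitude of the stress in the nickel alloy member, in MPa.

σ ≈ 58.5 MPa (compressive)

The bronze has the larger α, so on cooling it would change length more than the nickel alloy if both were free. The rigid plates force a common final length, so the bronze is put into tension and the nickel alloy into compression, with equal and opposite forces P (no external load).
Setting the final lengths equal and cancelling L: (α₁ − α₂)ΔT = P/(A₁E₁) + P/(A₂E₂).
|α₁ − α₂|·ΔT = 5.6×10⁻⁶ × 169 = 0.0009464.
1/(A₁E₁) + 1/(A₂E₂) = 1/(1775×198×10³) + 1/(1400×114×10³) = 9.111×10⁻⁹ N⁻¹.
So P = 0.0009464 / 9.111×10⁻⁹ = 103.9 kN.
σ_{nickel alloy} = P/A₁ = 103900/1775 = 58.52 MPa, compressive.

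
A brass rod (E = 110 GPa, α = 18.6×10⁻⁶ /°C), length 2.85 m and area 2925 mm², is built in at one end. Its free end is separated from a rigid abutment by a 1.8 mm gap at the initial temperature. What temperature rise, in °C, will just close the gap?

The gap closes when αΔT L = 1.8 mm, since the rod is still unstressed at that instant.
ΔT = 1.8 / (18.6×10⁻⁶ × 2850) = 33.96 °C.

ΔT ≈ 34 °C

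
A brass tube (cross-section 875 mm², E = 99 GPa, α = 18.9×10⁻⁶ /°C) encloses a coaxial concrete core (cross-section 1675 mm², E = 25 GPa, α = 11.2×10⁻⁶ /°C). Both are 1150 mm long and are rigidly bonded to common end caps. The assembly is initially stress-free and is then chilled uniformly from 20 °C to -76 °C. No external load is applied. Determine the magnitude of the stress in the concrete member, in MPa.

Both members must finish at the same length. With the larger α, the brass tends to over-contract; the plates restrain it, putting the brass in tension and the concrete in compression. With no external load the two internal forces are equal and opposite, magnitude P.
Equating the net (thermal + elastic) strains gives |α₁ − α₂|·ΔT = P·[1/(A₁E₁) + 1/(A₂E₂)].
|α₁ − α₂|·ΔT = 7.7×10⁻⁶ × 96 = 0.0007392.
1/(A₁E₁) + 1/(A₂E₂) = 1/(875×99×10³) + 1/(1675×25×10³) = 3.542×10⁻⁸ N⁻¹.
So P = 0.0007392 / 3.542×10⁻⁸ = 20.87 kN.
σ_{concrete} = P/A₂ = 20870/1675 = 12.46 MPa, compressive.

σ ≈ 12.5 MPa (compressive)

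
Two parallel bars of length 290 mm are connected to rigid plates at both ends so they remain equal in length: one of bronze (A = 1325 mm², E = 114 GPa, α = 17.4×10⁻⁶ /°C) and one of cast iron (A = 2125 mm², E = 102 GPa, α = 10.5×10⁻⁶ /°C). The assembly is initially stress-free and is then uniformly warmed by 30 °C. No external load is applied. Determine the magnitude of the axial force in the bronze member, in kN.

P ≈ 18.4 kN (compressive in the bronze)

The bronze has the larger α, so on heating it would change length more than the cast iron if both were free. The rigid plates force a common final length, so the bronze is put into compression and the cast iron into tension, with equal and opposite forces P (no external load).
Setting the final lengths equal and cancelling L: (α₁ − α₂)ΔT = P/(A₁E₁) + P/(A₂E₂).
|α₁ − α₂|·ΔT = 6.9×10⁻⁶ × 30 = 0.000207.
1/(A₁E₁) + 1/(A₂E₂) = 1/(1325×114×10³) + 1/(2125×102×10³) = 1.123×10⁻⁸ N⁻¹.
P = 0.000207 / 1.123×10⁻⁸ = 18430 N = 18.43 kN.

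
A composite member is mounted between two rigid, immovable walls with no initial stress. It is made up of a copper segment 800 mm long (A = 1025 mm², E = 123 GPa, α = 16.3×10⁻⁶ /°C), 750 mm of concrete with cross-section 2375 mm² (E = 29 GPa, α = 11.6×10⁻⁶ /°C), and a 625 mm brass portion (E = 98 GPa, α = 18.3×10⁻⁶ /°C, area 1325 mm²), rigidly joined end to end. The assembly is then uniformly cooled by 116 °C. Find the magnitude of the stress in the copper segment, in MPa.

With the walls removed the bar would change length by δ_free = Σ αᵢΔT Lᵢ = 16.3×10⁻⁶×116×800 + 11.6×10⁻⁶×116×750 + 18.3×10⁻⁶×116×625 = 3.849 mm.
The rigid supports impose zero overall length change; the single axial force P common to all segments must satisfy P Σ Lᵢ/(AᵢEᵢ) = δ_free.
Σ Lᵢ/(AᵢEᵢ) = 800/(1025×123×10³) + 750/(2375×29×10³) + 625/(1325×98×10³) = 2.205×10⁻⁵ mm/N.
P = 3.849 / 2.205×10⁻⁵ = 174600 N = 174.6 kN, tensile.
σ_{copper} = P / A = 174600 / 1025 = 170.3 MPa.

σ ≈ 170 MPa (tensile)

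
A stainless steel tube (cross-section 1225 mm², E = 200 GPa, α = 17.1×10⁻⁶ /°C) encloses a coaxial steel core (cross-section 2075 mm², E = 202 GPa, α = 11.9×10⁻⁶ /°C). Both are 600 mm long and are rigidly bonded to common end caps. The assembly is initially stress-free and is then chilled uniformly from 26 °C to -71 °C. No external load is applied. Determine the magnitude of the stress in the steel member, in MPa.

σ ≈ 37.6 MPa (compressive)

Both members must finish at the same length. With the larger α, the stainless steel tends to over-contract; the plates restrain it, putting the stainless steel in tension and the steel in compression. With no external load the two internal forces are equal and opposite, magnitude P.
Compatibility of the two members (thermal + elastic change equal): (α₁ − α₂)ΔT = P·[1/(A₁E₁) + 1/(A₂E₂)].
|α₁ − α₂|·ΔT = 5.2×10⁻⁶ × 97 = 0.0005044.
1/(A₁E₁) + 1/(A₂E₂) = 1/(1225×200×10³) + 1/(2075×202×10³) = 6.467×10⁻⁹ N⁻¹.
So P = 0.0005044 / 6.467×10⁻⁹ = 77.99 kN.
σ_{steel} = P/A₂ = 77990/2075 = 37.59 MPa, compressive.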